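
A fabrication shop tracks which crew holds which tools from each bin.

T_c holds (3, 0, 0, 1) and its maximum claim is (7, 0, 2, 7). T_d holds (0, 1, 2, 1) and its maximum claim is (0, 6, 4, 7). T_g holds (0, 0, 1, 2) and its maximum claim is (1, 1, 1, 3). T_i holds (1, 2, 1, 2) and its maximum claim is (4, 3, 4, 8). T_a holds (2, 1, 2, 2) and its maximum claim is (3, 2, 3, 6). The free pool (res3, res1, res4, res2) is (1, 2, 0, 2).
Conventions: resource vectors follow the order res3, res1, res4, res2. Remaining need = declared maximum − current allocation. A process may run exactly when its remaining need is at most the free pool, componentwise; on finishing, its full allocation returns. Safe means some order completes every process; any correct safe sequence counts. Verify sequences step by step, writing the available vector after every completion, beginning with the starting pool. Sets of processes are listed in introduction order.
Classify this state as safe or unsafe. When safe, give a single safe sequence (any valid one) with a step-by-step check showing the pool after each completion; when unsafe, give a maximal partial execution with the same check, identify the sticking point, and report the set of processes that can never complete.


SAFE — a valid safe sequence is T_g, T_a, T_i, T_c, T_d.
Key observation: at T_g the run first touches a limit — (1, 1, 0, 1) against (1, 2, 0, 2), exact on a resource it actually requests.
Step-by-step check:
  pool = (1, 2, 0, 2)
  T_g needs (1, 1, 0, 1) <= (1, 2, 0, 2) -> finishes; pool += (0, 0, 1, 2) = (1, 2, 1, 4)
  T_a needs (1, 1, 1, 4) <= (1, 2, 1, 4) -> finishes; pool += (2, 1, 2, 2) = (3, 3, 3, 6)
  T_i needs (3, 1, 3, 6) <= (3, 3, 3, 6) -> finishes; pool += (1, 2, 1, 2) = (4, 5, 4, 8)
  T_c needs (4, 0, 2, 6) <= (4, 5, 4, 8) -> finishes; pool += (3, 0, 0, 1) = (7, 5, 4, 9)
  T_d needs (0, 5, 2, 6) <= (7, 5, 4, 9) -> finishes; pool += (0, 1, 2, 1) = (7, 6, 6, 10)


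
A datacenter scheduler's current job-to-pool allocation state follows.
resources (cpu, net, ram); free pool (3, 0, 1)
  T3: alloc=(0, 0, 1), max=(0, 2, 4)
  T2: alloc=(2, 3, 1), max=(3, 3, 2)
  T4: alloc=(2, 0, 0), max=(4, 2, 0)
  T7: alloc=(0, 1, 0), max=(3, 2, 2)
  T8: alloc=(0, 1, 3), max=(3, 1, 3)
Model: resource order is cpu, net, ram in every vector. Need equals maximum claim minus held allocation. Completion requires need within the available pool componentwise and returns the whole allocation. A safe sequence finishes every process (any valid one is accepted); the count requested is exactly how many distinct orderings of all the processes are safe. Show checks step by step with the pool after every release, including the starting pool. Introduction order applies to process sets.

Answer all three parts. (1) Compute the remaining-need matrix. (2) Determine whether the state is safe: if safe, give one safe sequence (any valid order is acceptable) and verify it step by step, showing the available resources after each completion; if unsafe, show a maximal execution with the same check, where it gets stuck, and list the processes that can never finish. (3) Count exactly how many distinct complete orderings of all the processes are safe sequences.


(1) Need matrix, components ordered cpu, net, ram:
  T3: (0, 2, 3)
  T2: (1, 0, 1)
  T4: (2, 2, 0)
  T7: (3, 1, 2)
  T8: (3, 0, 0)
(2) SAFE — a valid safe sequence is T8, T2, T3, T4, T7.
Key observation: T8 is the earliest step where a requested resource binds exactly: need (3, 0, 0), pool (3, 0, 1) at its turn.
Verifying each step:
  pool = (3, 0, 1)
  T8: need (3, 0, 0) fits (3, 0, 1); releases (0, 1, 3), pool now (3, 1, 4)
  T2: need (1, 0, 1) fits (3, 1, 4); releases (2, 3, 1), pool now (5, 4, 5)
  T3: need (0, 2, 3) fits (5, 4, 5); releases (0, 0, 1), pool now (5, 4, 6)
  T4: need (2, 2, 0) fits (5, 4, 6); releases (2, 0, 0), pool now (7, 4, 6)
  T7: need (3, 1, 2) fits (7, 4, 6); releases (0, 1, 0), pool now (7, 5, 6)
(3) The exact count: 24 of the possible complete orderings are safe sequences.


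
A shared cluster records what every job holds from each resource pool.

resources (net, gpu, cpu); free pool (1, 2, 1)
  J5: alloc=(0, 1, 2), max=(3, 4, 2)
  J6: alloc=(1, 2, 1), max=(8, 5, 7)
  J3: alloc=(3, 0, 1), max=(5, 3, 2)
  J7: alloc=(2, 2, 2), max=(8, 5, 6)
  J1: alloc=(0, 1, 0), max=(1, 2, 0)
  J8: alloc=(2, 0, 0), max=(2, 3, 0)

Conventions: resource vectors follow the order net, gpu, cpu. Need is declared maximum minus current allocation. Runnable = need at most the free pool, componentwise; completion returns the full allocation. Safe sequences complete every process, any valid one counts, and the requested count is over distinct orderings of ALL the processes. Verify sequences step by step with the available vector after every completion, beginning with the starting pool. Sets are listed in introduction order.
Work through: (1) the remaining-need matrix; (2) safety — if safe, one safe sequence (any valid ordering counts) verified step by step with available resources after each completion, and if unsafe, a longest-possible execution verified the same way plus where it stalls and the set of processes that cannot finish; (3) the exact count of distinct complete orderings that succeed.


(1) Remaining need (order net, gpu, cpu):
  J5: (3, 3, 0)
  J6: (7, 3, 6)
  J3: (2, 3, 1)
  J7: (6, 3, 4)
  J1: (1, 1, 0)
  J8: (0, 3, 0)
(2) SAFE, for example via the order J1, J8, J3, J5, J7, J6.
Key observation: J1 is the earliest step where a requested resource binds exactly: need (1, 1, 0), pool (1, 2, 1) at its turn.
Verifying each step:
  pool = (1, 2, 1)
  J1 needs (1, 1, 0) <= (1, 2, 1) -> finishes; pool += (0, 1, 0) = (1, 3, 1)
  J8 needs (0, 3, 0) <= (1, 3, 1) -> finishes; pool += (2, 0, 0) = (3, 3, 1)
  J3 needs (2, 3, 1) <= (3, 3, 1) -> finishes; pool += (3, 0, 1) = (6, 3, 2)
  J5 needs (3, 3, 0) <= (6, 3, 2) -> finishes; pool += (0, 1, 2) = (6, 4, 4)
  J7 needs (6, 3, 4) <= (6, 4, 4) -> finishes; pool += (2, 2, 2) = (8, 6, 6)
  J6 needs (7, 3, 6) <= (8, 6, 6) -> finishes; pool += (1, 2, 1) = (9, 8, 7)
(3) Exactly 2 of the possible complete orderings are safe sequences.


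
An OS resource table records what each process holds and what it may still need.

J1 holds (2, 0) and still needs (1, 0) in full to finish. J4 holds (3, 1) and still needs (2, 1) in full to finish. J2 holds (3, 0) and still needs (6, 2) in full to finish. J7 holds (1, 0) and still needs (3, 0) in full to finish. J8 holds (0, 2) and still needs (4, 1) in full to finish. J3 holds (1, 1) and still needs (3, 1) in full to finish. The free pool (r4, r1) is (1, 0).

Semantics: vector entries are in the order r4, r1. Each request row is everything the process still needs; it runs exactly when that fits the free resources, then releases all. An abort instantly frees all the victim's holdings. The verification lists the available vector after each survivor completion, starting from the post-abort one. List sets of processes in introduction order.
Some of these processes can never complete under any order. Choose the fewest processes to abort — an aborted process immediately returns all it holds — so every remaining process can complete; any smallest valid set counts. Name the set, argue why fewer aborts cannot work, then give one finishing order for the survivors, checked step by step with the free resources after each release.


Minimum abort set: J3.
Key observation: J4 was stuck for good until J3 gave back (1, 1); in the order shown it finishes at step 1.
Why nothing smaller works: aborting no one leaves the state deadlocked as given.
Survivors finish in the order: J4, J8, J7, J1, J2. Check, step by step (pool after the aborts first):
  pool = (2, 1)
  J4 needs (2, 1) <= (2, 1) -> finishes; pool += (3, 1) = (5, 2)
  J8 needs (4, 1) <= (5, 2) -> finishes; pool += (0, 2) = (5, 4)
  J7 needs (3, 0) <= (5, 4) -> finishes; pool += (1, 0) = (6, 4)
  J1 needs (1, 0) <= (6, 4) -> finishes; pool += (2, 0) = (8, 4)
  J2 needs (6, 2) <= (8, 4) -> finishes; pool += (3, 0) = (11, 4)


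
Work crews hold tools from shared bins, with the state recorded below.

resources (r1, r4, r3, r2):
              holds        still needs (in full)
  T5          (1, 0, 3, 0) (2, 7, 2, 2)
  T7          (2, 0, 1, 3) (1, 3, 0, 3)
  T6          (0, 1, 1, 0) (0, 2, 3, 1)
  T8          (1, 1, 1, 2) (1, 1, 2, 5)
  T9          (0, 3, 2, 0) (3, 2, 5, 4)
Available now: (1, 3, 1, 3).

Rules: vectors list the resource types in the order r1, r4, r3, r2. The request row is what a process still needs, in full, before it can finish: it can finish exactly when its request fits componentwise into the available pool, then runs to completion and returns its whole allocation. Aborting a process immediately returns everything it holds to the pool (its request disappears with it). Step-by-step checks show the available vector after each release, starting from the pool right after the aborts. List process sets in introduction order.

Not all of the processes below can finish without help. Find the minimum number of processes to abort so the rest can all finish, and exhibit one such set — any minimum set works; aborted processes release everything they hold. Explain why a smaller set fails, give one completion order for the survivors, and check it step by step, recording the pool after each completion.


The answer: abort T5.
Key observation: no ordering could ever have run T9 before the abort of T5; with (1, 0, 3, 0) back in the pool it fits at step 3.
Why nothing smaller works: aborting no one leaves the state deadlocked as given.
Survivors finish in the order: T7, T8, T9, T6. Step-by-step check (pool after the aborts first):
  pool = (2, 3, 4, 3)
  run T7 (needs (1, 3, 0, 3), free (2, 3, 4, 3)); after release of (2, 0, 1, 3) the pool is (4, 3, 5, 6)
  run T8 (needs (1, 1, 2, 5), free (4, 3, 5, 6)); after release of (1, 1, 1, 2) the pool is (5, 4, 6, 8)
  run T9 (needs (3, 2, 5, 4), free (5, 4, 6, 8)); after release of (0, 3, 2, 0) the pool is (5, 7, 8, 8)
  run T6 (needs (0, 2, 3, 1), free (5, 7, 8, 8)); after release of (0, 1, 1, 0) the pool is (5, 8, 9, 8)


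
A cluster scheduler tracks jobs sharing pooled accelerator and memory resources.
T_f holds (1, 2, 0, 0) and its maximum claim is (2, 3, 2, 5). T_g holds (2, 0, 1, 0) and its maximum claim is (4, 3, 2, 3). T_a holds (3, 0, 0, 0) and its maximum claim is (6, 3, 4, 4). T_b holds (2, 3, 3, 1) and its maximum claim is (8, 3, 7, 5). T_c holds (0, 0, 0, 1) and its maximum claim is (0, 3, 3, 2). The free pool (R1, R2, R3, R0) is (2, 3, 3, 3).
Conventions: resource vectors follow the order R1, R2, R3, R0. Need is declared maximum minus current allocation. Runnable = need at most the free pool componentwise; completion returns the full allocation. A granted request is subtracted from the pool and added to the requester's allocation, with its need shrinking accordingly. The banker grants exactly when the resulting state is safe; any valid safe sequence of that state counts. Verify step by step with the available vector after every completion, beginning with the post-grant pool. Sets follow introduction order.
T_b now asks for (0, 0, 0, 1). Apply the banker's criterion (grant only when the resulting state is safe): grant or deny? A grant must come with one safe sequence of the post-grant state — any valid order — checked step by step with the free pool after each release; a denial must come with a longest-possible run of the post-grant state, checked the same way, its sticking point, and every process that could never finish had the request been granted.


DENY. Granting would leave the state unsafe.
Key observation: after T_c, T_g the pool peaks at (4, 3, 4, 3), and each blocked process is short somewhere: T_f on R0; T_a on R0; T_b on R1.
After a pretend grant, a maximal execution: T_c, T_g — then nothing else fits. Check, step by step:
  pool = (2, 3, 3, 2)
  T_c: need (0, 3, 3, 1) fits (2, 3, 3, 2); releases (0, 0, 0, 1), pool now (2, 3, 3, 3)
  T_g: need (2, 3, 1, 3) fits (2, 3, 3, 3); releases (2, 0, 1, 0), pool now (4, 3, 4, 3)
  blocked: T_f wants (1, 1, 2, 5), pool (4, 3, 4, 3) — not enough R0
  blocked: T_a wants (3, 3, 4, 4), pool (4, 3, 4, 3) — not enough R0
  blocked: T_b wants (6, 0, 4, 3), pool (4, 3, 4, 3) — not enough R1
Had the request been granted, T_f, T_a and T_b could never finish.


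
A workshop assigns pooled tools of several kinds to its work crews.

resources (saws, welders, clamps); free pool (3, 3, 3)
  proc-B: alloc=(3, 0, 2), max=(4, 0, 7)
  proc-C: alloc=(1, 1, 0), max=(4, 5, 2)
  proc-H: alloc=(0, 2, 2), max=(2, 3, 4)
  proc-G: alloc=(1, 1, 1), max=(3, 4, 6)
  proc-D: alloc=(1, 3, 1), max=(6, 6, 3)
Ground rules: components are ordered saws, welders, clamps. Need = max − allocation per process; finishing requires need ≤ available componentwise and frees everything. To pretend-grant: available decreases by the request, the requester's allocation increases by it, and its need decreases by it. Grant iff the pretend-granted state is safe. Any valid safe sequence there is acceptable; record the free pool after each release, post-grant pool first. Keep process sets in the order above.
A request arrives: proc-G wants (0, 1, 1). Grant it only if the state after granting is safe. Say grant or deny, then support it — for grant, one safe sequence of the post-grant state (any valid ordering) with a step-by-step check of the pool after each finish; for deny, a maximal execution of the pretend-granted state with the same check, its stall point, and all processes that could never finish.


GRANT — the state after the grant stays safe, e.g. via proc-H, proc-C, proc-G, proc-B, proc-D.
Key observation: the transfer keeps a workable pool ((3, 2, 2)); proc-H starts the safe sequence.
Verifying the post-grant state step by step:
  pool = (3, 2, 2)
  proc-H: need (2, 1, 2) fits (3, 2, 2); releases (0, 2, 2), pool now (3, 4, 4)
  proc-C: need (3, 4, 2) fits (3, 4, 4); releases (1, 1, 0), pool now (4, 5, 4)
  proc-G: need (2, 2, 4) fits (4, 5, 4); releases (1, 2, 2), pool now (5, 7, 6)
  proc-B: need (1, 0, 5) fits (5, 7, 6); releases (3, 0, 2), pool now (8, 7, 8)
  proc-D: need (5, 3, 2) fits (8, 7, 8); releases (1, 3, 1), pool now (9, 10, 9)


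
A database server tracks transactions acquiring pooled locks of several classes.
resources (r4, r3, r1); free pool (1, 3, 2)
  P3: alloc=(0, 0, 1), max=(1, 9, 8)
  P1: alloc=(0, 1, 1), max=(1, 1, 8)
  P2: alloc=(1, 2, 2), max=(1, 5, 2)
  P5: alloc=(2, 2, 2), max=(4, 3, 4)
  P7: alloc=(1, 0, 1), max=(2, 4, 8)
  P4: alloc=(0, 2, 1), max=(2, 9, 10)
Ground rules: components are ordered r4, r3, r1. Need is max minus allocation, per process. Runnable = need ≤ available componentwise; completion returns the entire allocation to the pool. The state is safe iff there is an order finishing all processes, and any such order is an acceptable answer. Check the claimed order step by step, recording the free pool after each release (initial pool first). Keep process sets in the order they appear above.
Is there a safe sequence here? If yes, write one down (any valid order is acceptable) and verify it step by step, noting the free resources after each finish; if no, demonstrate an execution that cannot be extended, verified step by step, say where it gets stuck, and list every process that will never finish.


The state is UNSAFE.
Key observation: the pool after P2, P5 is (4, 7, 6); every surviving request exceeds it in r1, so progress ends there.
The run P2, P5 cannot be extended any further. Walking it through:
  pool = (1, 3, 2)
  run P2 (needs (0, 3, 0), free (1, 3, 2)); after release of (1, 2, 2) the pool is (2, 5, 4)
  run P5 (needs (2, 1, 2), free (2, 5, 4)); after release of (2, 2, 2) the pool is (4, 7, 6)
  P3 cannot run: need (1, 9, 7) vs free (4, 7, 6) (insufficient r3 and r1)
  P1 cannot run: need (1, 0, 7) vs free (4, 7, 6) (insufficient r1)
  P7 cannot run: need (1, 4, 7) vs free (4, 7, 6) (insufficient r1)
  P4 cannot run: need (2, 7, 9) vs free (4, 7, 6) (insufficient r1)
Never able to finish: P3, P1, P7 and P4.


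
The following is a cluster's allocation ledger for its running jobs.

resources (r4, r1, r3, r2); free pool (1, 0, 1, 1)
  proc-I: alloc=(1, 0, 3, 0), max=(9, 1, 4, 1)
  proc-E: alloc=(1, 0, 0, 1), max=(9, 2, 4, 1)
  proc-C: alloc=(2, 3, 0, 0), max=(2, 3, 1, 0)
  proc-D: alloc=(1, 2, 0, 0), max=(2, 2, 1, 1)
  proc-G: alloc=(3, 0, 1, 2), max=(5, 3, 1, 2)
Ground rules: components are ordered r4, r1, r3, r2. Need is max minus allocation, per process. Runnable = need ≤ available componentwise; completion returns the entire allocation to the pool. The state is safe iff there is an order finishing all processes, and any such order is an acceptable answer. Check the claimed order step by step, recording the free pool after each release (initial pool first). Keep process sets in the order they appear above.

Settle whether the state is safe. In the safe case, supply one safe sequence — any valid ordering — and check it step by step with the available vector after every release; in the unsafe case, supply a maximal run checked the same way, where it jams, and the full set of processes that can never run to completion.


UNSAFE.
Key observation: no order helps: past proc-C, proc-D, proc-G, the free pool tops out at (7, 5, 2, 3), below what each blocked process needs in r4.
The run proc-C, proc-D, proc-G cannot be extended any further. Verifying each step:
  pool = (1, 0, 1, 1)
  proc-C needs (0, 0, 1, 0) <= (1, 0, 1, 1) -> finishes; pool += (2, 3, 0, 0) = (3, 3, 1, 1)
  proc-D needs (1, 0, 1, 1) <= (3, 3, 1, 1) -> finishes; pool += (1, 2, 0, 0) = (4, 5, 1, 1)
  proc-G needs (2, 3, 0, 0) <= (4, 5, 1, 1) -> finishes; pool += (3, 0, 1, 2) = (7, 5, 2, 3)
  blocked: proc-I wants (8, 1, 1, 1), pool (7, 5, 2, 3) — not enough r4
  blocked: proc-E wants (8, 2, 4, 0), pool (7, 5, 2, 3) — not enough r4 and r3
Processes that can never finish: proc-I and proc-E.


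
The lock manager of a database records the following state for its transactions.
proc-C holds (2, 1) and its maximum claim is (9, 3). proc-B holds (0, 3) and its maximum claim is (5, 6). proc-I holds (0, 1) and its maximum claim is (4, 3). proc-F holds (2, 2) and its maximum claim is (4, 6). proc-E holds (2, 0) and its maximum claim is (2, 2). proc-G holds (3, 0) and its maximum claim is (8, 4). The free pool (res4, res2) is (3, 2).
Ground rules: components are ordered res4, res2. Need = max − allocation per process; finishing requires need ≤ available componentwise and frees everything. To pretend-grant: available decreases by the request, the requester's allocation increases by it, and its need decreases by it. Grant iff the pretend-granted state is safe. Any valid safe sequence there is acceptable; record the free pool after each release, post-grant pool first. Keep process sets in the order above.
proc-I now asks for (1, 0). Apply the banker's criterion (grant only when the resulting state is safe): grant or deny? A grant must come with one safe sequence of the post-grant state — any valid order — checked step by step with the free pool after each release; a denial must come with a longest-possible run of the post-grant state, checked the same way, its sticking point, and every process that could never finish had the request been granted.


GRANT — the state after the grant stays safe, e.g. via proc-E, proc-I, proc-B, proc-G, proc-F, proc-C.
Key observation: with (2, 2) left after the transfer, proc-E can run at once — the state stays safe.
Verifying the post-grant state step by step:
  pool = (2, 2)
  proc-E needs (0, 2) <= (2, 2) -> finishes; pool += (2, 0) = (4, 2)
  proc-I needs (3, 2) <= (4, 2) -> finishes; pool += (1, 1) = (5, 3)
  proc-B needs (5, 3) <= (5, 3) -> finishes; pool += (0, 3) = (5, 6)
  proc-G needs (5, 4) <= (5, 6) -> finishes; pool += (3, 0) = (8, 6)
  proc-F needs (2, 4) <= (8, 6) -> finishes; pool += (2, 2) = (10, 8)
  proc-C needs (7, 2) <= (10, 8) -> finishes; pool += (2, 1) = (12, 9)


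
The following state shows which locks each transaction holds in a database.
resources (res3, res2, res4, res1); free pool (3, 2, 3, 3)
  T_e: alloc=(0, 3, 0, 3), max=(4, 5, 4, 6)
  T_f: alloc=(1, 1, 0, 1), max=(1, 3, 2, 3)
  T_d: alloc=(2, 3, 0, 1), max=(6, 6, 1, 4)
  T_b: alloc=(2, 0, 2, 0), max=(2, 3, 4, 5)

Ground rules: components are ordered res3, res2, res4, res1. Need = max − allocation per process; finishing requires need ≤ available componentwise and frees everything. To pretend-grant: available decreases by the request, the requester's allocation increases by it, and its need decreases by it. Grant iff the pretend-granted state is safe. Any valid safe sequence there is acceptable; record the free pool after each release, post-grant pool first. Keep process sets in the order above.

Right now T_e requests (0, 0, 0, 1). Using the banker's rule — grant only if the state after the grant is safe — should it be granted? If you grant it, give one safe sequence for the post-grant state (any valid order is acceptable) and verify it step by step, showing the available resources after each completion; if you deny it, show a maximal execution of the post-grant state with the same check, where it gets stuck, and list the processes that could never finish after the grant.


DENY — the pretend-granted state is unsafe.
Key observation: after T_f, T_d the pool peaks at (6, 6, 3, 4), and each blocked process is short somewhere: T_e on res4; T_b on res1.
Pretend the grant happened; the run T_f, T_d goes as far as possible. Verifying each step:
  pool = (3, 2, 3, 2)
  T_f needs (0, 2, 2, 2) <= (3, 2, 3, 2) -> finishes; pool += (1, 1, 0, 1) = (4, 3, 3, 3)
  T_d needs (4, 3, 1, 3) <= (4, 3, 3, 3) -> finishes; pool += (2, 3, 0, 1) = (6, 6, 3, 4)
  blocked: T_e wants (4, 2, 4, 2), pool (6, 6, 3, 4) — not enough res4
  blocked: T_b wants (0, 3, 2, 5), pool (6, 6, 3, 4) — not enough res1
Post-grant, the permanently blocked set is T_e and T_b.


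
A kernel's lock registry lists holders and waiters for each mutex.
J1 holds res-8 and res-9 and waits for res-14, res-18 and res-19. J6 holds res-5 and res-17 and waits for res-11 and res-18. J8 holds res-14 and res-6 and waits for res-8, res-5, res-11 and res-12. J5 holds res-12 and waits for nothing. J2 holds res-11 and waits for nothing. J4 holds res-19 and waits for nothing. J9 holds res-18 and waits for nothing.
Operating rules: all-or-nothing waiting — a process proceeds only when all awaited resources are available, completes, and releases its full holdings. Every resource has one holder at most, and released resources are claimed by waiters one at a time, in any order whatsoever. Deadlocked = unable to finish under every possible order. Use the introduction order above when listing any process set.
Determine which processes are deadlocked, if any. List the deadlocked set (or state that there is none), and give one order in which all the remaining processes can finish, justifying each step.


Deadlocked set: J1 and J8.
Key observation: the knot is the closed ring of waits J1 -> J8 -> J1; no other process is dragged down with it.
The rest can finish in the order J4, J5, J9, J2, J6.
Walking it through:
  J4: no waits; runs immediately, freeing res-19
  J5: no waits; runs immediately, freeing res-12
  J9: no waits; runs immediately, freeing res-18
  J2: no waits; runs immediately, freeing res-11
  J6 waits on res-11 and res-18 — all released -> runs and releases res-5 and res-17


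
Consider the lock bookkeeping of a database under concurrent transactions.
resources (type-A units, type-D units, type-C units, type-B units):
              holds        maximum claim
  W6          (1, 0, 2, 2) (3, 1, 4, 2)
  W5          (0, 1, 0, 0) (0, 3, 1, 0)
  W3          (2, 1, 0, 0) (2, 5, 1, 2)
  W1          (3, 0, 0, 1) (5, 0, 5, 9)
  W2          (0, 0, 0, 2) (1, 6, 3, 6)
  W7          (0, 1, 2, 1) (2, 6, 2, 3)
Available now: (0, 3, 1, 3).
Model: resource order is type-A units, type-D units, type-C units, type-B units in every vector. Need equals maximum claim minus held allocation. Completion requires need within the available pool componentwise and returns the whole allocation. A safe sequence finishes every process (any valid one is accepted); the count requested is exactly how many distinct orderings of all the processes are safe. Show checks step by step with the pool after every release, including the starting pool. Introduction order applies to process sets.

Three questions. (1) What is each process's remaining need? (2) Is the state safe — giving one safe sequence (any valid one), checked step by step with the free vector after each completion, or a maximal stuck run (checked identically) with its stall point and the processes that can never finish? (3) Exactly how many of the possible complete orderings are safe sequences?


(1) Remaining need (order type-A units, type-D units, type-C units, type-B units):
  W6: (2, 1, 2, 0)
  W5: (0, 2, 1, 0)
  W3: (0, 4, 1, 2)
  W1: (2, 0, 5, 8)
  W2: (1, 6, 3, 4)
  W7: (2, 5, 0, 2)
(2) SAFE. One safe sequence: W5, W3, W7, W6, W2, W1.
Key observation: at W5 the run first touches a limit — (0, 2, 1, 0) against (0, 3, 1, 3), exact on a resource it actually requests.
Verifying each step:
  pool = (0, 3, 1, 3)
  run W5 (needs (0, 2, 1, 0), free (0, 3, 1, 3)); after release of (0, 1, 0, 0) the pool is (0, 4, 1, 3)
  run W3 (needs (0, 4, 1, 2), free (0, 4, 1, 3)); after release of (2, 1, 0, 0) the pool is (2, 5, 1, 3)
  run W7 (needs (2, 5, 0, 2), free (2, 5, 1, 3)); after release of (0, 1, 2, 1) the pool is (2, 6, 3, 4)
  run W6 (needs (2, 1, 2, 0), free (2, 6, 3, 4)); after release of (1, 0, 2, 2) the pool is (3, 6, 5, 6)
  run W2 (needs (1, 6, 3, 4), free (3, 6, 5, 6)); after release of (0, 0, 0, 2) the pool is (3, 6, 5, 8)
  run W1 (needs (2, 0, 5, 8), free (3, 6, 5, 8)); after release of (3, 0, 0, 1) the pool is (6, 6, 5, 9)
(3) Precisely 2 of the possible complete orderings are safe sequences.


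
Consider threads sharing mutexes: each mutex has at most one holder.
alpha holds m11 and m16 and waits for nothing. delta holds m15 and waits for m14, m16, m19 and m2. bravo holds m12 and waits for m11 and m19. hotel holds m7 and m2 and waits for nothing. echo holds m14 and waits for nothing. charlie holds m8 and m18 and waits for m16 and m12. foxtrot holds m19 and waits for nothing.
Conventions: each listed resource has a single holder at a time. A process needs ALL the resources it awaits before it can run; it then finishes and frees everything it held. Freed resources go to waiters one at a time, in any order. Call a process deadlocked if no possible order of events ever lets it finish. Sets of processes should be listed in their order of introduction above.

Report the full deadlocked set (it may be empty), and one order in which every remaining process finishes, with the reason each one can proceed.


Nothing here is deadlocked.
Key observation: the wait relation is loop-free; peeling off processes with no waits unwinds the whole state.
One completion order for the rest: echo, alpha, hotel, foxtrot, delta, bravo, charlie.
Walking it through:
  echo waits on nothing -> runs at once and releases m14
  alpha waits on nothing -> runs at once and releases m11 and m16
  hotel waits on nothing -> runs at once and releases m7 and m2
  foxtrot waits on nothing -> runs at once and releases m19
  run delta (all its waits — m14, m16, m19 and m2 — are resolved); releases m15
  run bravo (all its waits — m11 and m19 — are resolved); releases m12
  run charlie (all its waits — m16 and m12 — are resolved); releases m8 and m18


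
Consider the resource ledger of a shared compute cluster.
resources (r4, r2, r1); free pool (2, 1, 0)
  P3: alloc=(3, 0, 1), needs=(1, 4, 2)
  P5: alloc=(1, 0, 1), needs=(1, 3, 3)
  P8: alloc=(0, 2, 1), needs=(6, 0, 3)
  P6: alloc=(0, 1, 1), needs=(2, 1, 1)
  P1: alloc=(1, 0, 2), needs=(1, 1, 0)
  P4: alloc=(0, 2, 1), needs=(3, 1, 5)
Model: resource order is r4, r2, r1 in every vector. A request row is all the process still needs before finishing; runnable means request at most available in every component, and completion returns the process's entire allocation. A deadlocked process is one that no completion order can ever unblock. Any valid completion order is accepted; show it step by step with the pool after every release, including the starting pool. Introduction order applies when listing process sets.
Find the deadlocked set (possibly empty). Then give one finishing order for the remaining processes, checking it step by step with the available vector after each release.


Deadlocked: P3, P5, P8 and P4.
Key observation: after P1, P6 the pool peaks at (3, 2, 3), and each blocked process is short somewhere: P3 on r2; P5 on r2; P8 on r4; P4 on r1.
A valid finishing order for the others: P1, P6. Check, step by step:
  pool = (2, 1, 0)
  run P1 (needs (1, 1, 0), free (2, 1, 0)); after release of (1, 0, 2) the pool is (3, 1, 2)
  run P6 (needs (2, 1, 1), free (3, 1, 2)); after release of (0, 1, 1) the pool is (3, 2, 3)
The blocked processes can never fit:
  P3 cannot run: need (1, 4, 2) vs free (3, 2, 3) (insufficient r2)
  P5 cannot run: need (1, 3, 3) vs free (3, 2, 3) (insufficient r2)
  P8 cannot run: need (6, 0, 3) vs free (3, 2, 3) (insufficient r4)
  P4 cannot run: need (3, 1, 5) vs free (3, 2, 3) (insufficient r1)


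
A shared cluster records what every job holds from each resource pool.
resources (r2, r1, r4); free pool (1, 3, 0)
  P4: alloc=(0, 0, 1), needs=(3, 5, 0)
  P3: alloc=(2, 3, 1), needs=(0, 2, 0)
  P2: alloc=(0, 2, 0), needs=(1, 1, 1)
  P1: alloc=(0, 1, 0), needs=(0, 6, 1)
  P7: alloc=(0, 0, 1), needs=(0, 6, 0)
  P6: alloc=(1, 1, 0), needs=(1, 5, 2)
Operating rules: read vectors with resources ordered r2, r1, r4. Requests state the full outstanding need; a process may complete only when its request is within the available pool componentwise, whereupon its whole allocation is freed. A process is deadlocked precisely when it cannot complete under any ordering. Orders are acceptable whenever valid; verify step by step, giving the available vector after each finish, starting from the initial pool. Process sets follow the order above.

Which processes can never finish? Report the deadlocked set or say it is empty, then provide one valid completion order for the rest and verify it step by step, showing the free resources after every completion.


The deadlocked set is empty.
Key observation: there is always a runnable process — P3 first — so the state unwinds completely.
The rest can finish in the order P3, P4, P6, P2, P7, P1. Step-by-step check:
  pool = (1, 3, 0)
  P3: need (0, 2, 0) fits (1, 3, 0); releases (2, 3, 1), pool now (3, 6, 1)
  P4: need (3, 5, 0) fits (3, 6, 1); releases (0, 0, 1), pool now (3, 6, 2)
  P6: need (1, 5, 2) fits (3, 6, 2); releases (1, 1, 0), pool now (4, 7, 2)
  P2: need (1, 1, 1) fits (4, 7, 2); releases (0, 2, 0), pool now (4, 9, 2)
  P7: need (0, 6, 0) fits (4, 9, 2); releases (0, 0, 1), pool now (4, 9, 3)
  P1: need (0, 6, 1) fits (4, 9, 3); releases (0, 1, 0), pool now (4, 10, 3)


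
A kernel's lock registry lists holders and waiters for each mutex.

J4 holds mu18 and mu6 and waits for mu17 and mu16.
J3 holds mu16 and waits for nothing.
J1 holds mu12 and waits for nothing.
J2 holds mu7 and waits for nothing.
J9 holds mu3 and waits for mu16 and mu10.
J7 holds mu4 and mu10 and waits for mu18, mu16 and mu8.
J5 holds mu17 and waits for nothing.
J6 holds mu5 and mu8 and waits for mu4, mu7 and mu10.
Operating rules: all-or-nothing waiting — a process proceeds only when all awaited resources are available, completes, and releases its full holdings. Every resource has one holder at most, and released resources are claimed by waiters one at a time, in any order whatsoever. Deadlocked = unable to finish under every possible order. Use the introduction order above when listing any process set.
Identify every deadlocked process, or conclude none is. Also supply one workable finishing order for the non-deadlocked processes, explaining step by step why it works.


The deadlocked set is J9, J7 and J6.
Key observation: the knot is the closed ring of waits J7 -> J6 -> J7; J9 waits into the deadlock from upstream.
One completion order for the rest: J3, J1, J5, J4, J2.
Walking it through:
  run J3 (it waits on nothing); releases mu16
  run J1 (it waits on nothing); releases mu12
  run J5 (it waits on nothing); releases mu17
  J4: everything it awaited (mu17 and mu16) is free; runs, freeing mu18 and mu6
  run J2 (it waits on nothing); releases mu7


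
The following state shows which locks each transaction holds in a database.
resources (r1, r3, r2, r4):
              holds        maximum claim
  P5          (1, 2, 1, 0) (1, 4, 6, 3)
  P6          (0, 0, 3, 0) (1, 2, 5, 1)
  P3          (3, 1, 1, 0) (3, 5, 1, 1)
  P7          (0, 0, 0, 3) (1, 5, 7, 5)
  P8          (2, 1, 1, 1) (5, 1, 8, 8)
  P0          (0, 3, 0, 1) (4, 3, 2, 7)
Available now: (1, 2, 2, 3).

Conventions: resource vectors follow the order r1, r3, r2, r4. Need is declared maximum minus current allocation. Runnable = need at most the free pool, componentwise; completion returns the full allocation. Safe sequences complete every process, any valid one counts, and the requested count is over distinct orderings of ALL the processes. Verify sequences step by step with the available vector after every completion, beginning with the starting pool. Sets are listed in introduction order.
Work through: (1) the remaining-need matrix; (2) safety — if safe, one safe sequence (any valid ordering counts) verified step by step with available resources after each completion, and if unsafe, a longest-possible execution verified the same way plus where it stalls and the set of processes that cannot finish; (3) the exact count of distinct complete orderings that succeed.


(1) Remaining need (order r1, r3, r2, r4):
  P5: (0, 2, 5, 3)
  P6: (1, 2, 2, 1)
  P3: (0, 4, 0, 1)
  P7: (1, 5, 7, 2)
  P8: (3, 0, 7, 7)
  P0: (4, 0, 2, 6)
(2) The state is SAFE; one workable sequence: P6, P5, P3, P7, P0, P8.
Key observation: P6 is the earliest step where a requested resource binds exactly: need (1, 2, 2, 1), pool (1, 2, 2, 3) at its turn.
Verifying each step:
  pool = (1, 2, 2, 3)
  P6: need (1, 2, 2, 1) fits (1, 2, 2, 3); releases (0, 0, 3, 0), pool now (1, 2, 5, 3)
  P5: need (0, 2, 5, 3) fits (1, 2, 5, 3); releases (1, 2, 1, 0), pool now (2, 4, 6, 3)
  P3: need (0, 4, 0, 1) fits (2, 4, 6, 3); releases (3, 1, 1, 0), pool now (5, 5, 7, 3)
  P7: need (1, 5, 7, 2) fits (5, 5, 7, 3); releases (0, 0, 0, 3), pool now (5, 5, 7, 6)
  P0: need (4, 0, 2, 6) fits (5, 5, 7, 6); releases (0, 3, 0, 1), pool now (5, 8, 7, 7)
  P8: need (3, 0, 7, 7) fits (5, 8, 7, 7); releases (2, 1, 1, 1), pool now (7, 9, 8, 8)
(3) The exact count: 1 of the possible complete orderings is a safe sequence.


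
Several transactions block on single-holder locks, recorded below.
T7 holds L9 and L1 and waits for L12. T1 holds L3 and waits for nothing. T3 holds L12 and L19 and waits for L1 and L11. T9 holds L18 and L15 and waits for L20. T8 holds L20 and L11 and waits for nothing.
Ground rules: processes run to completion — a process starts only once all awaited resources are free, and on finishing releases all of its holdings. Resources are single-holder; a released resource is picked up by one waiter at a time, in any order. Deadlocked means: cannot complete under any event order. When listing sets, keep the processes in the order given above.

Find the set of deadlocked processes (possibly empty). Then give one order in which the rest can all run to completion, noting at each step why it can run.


The deadlocked set is T7 and T3.
Key observation: the cycle T7 -> T3 -> T7 can never break — each member waits on the next; no other process is dragged down with it.
A valid finishing order for the others: T1, T8, T9.
Check, step by step:
  run T1 (it waits on nothing); releases L3
  run T8 (it waits on nothing); releases L20 and L11
  T9 waits on L20 — all released -> runs and releases L18 and L15


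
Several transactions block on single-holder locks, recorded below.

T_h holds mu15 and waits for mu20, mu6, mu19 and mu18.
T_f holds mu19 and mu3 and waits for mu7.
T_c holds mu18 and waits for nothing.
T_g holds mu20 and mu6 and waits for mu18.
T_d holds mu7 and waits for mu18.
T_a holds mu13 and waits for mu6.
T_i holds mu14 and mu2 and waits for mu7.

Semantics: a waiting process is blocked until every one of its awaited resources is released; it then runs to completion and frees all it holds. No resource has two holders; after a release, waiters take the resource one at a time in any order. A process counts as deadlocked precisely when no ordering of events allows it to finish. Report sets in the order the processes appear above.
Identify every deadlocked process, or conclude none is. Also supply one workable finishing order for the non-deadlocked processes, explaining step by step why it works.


No process is deadlocked.
Key observation: the wait relation is loop-free; peeling off processes with no waits unwinds the whole state.
A valid finishing order for the others: T_c, T_d, T_g, T_f, T_i, T_h, T_a.
Walking it through:
  run T_c (it waits on nothing); releases mu18
  T_d waits on mu18 — all released -> runs and releases mu7
  T_g waits on mu18 — all released -> runs and releases mu20 and mu6
  T_f waits on mu7 — all released -> runs and releases mu19 and mu3
  T_i waits on mu7 — all released -> runs and releases mu14 and mu2
  T_h waits on mu20, mu6, mu19 and mu18 — all released -> runs and releases mu15
  T_a waits on mu6 — all released -> runs and releases mu13


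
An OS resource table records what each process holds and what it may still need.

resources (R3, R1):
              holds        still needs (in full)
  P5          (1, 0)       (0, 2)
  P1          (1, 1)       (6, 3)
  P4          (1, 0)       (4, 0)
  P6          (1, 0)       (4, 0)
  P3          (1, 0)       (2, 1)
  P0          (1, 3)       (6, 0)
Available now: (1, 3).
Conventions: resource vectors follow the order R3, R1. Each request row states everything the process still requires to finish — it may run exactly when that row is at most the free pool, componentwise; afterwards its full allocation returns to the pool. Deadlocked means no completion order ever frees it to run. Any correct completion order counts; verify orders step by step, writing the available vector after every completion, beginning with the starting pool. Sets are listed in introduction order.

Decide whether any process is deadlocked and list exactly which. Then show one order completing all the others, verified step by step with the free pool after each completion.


Deadlocked: P1, P4, P6 and P0.
Key observation: the wall is R3: completing P5, P3 brings the pool only to (3, 3), and all the rest need more.
A valid finishing order for the others: P5, P3. Check, step by step:
  pool = (1, 3)
  P5 needs (0, 2) <= (1, 3) -> finishes; pool += (1, 0) = (2, 3)
  P3 needs (2, 1) <= (2, 3) -> finishes; pool += (1, 0) = (3, 3)
The stuck group stays short no matter what:
  blocked: P1 wants (6, 3), pool (3, 3) — not enough R3
  blocked: P4 wants (4, 0), pool (3, 3) — not enough R3
  blocked: P6 wants (4, 0), pool (3, 3) — not enough R3
  blocked: P0 wants (6, 0), pool (3, 3) — not enough R3


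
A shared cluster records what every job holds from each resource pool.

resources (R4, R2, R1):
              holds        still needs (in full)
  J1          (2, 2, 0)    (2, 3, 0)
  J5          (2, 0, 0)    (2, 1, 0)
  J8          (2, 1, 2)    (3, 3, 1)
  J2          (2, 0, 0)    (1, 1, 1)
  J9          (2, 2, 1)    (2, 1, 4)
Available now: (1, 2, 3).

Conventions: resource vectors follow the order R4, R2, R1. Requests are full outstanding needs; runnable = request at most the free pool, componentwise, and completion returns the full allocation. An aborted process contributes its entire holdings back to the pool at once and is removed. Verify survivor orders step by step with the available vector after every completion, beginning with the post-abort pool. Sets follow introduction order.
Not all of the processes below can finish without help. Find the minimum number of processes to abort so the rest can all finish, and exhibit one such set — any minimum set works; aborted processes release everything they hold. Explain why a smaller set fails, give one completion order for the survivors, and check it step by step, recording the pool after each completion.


The answer: abort J8.
Key observation: J9 had no path to completion before; after the abort of J8 ((2, 1, 2) returned), step 2 is where it fits.
No smaller set exists: with zero aborts the deadlock remains.
One survivor order: J2, J9, J1, J5. Verifying each step (post-abort pool first):
  pool = (3, 3, 5)
  J2 needs (1, 1, 1) <= (3, 3, 5) -> finishes; pool += (2, 0, 0) = (5, 3, 5)
  J9 needs (2, 1, 4) <= (5, 3, 5) -> finishes; pool += (2, 2, 1) = (7, 5, 6)
  J1 needs (2, 3, 0) <= (7, 5, 6) -> finishes; pool += (2, 2, 0) = (9, 7, 6)
  J5 needs (2, 1, 0) <= (9, 7, 6) -> finishes; pool += (2, 0, 0) = (11, 7, 6)
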